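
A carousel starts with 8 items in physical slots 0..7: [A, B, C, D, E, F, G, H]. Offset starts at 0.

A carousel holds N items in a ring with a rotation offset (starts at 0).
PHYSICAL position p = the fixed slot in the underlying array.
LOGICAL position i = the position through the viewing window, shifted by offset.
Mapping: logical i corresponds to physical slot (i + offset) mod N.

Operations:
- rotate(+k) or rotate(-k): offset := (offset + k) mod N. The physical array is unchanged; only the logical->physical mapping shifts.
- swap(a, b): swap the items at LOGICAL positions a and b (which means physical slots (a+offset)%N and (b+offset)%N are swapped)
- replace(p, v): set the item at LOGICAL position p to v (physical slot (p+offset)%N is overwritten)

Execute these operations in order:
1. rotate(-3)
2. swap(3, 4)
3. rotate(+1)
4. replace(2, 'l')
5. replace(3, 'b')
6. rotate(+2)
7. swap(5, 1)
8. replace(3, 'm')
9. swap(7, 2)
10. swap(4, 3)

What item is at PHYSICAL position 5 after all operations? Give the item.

After op 1 (rotate(-3)): offset=5, physical=[A,B,C,D,E,F,G,H], logical=[F,G,H,A,B,C,D,E]
After op 2 (swap(3, 4)): offset=5, physical=[B,A,C,D,E,F,G,H], logical=[F,G,H,B,A,C,D,E]
After op 3 (rotate(+1)): offset=6, physical=[B,A,C,D,E,F,G,H], logical=[G,H,B,A,C,D,E,F]
After op 4 (replace(2, 'l')): offset=6, physical=[l,A,C,D,E,F,G,H], logical=[G,H,l,A,C,D,E,F]
After op 5 (replace(3, 'b')): offset=6, physical=[l,b,C,D,E,F,G,H], logical=[G,H,l,b,C,D,E,F]
After op 6 (rotate(+2)): offset=0, physical=[l,b,C,D,E,F,G,H], logical=[l,b,C,D,E,F,G,H]
After op 7 (swap(5, 1)): offset=0, physical=[l,F,C,D,E,b,G,H], logical=[l,F,C,D,E,b,G,H]
After op 8 (replace(3, 'm')): offset=0, physical=[l,F,C,m,E,b,G,H], logical=[l,F,C,m,E,b,G,H]
After op 9 (swap(7, 2)): offset=0, physical=[l,F,H,m,E,b,G,C], logical=[l,F,H,m,E,b,G,C]
After op 10 (swap(4, 3)): offset=0, physical=[l,F,H,E,m,b,G,C], logical=[l,F,H,E,m,b,G,C]

Answer: b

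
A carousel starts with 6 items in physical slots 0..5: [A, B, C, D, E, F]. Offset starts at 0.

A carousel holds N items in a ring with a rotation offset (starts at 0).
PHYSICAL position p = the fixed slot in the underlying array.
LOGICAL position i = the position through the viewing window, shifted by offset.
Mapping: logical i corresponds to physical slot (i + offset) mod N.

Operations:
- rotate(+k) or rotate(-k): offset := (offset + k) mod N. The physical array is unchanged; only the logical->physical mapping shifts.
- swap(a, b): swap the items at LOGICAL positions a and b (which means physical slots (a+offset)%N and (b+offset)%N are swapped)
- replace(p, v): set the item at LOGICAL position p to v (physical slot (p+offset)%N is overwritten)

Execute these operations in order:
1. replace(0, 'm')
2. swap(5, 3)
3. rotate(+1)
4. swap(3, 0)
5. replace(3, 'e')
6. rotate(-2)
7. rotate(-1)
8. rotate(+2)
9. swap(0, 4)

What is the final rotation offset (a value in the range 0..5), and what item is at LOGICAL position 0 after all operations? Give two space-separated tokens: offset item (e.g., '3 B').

Answer: 0 e

Derivation:
After op 1 (replace(0, 'm')): offset=0, physical=[m,B,C,D,E,F], logical=[m,B,C,D,E,F]
After op 2 (swap(5, 3)): offset=0, physical=[m,B,C,F,E,D], logical=[m,B,C,F,E,D]
After op 3 (rotate(+1)): offset=1, physical=[m,B,C,F,E,D], logical=[B,C,F,E,D,m]
After op 4 (swap(3, 0)): offset=1, physical=[m,E,C,F,B,D], logical=[E,C,F,B,D,m]
After op 5 (replace(3, 'e')): offset=1, physical=[m,E,C,F,e,D], logical=[E,C,F,e,D,m]
After op 6 (rotate(-2)): offset=5, physical=[m,E,C,F,e,D], logical=[D,m,E,C,F,e]
After op 7 (rotate(-1)): offset=4, physical=[m,E,C,F,e,D], logical=[e,D,m,E,C,F]
After op 8 (rotate(+2)): offset=0, physical=[m,E,C,F,e,D], logical=[m,E,C,F,e,D]
After op 9 (swap(0, 4)): offset=0, physical=[e,E,C,F,m,D], logical=[e,E,C,F,m,D]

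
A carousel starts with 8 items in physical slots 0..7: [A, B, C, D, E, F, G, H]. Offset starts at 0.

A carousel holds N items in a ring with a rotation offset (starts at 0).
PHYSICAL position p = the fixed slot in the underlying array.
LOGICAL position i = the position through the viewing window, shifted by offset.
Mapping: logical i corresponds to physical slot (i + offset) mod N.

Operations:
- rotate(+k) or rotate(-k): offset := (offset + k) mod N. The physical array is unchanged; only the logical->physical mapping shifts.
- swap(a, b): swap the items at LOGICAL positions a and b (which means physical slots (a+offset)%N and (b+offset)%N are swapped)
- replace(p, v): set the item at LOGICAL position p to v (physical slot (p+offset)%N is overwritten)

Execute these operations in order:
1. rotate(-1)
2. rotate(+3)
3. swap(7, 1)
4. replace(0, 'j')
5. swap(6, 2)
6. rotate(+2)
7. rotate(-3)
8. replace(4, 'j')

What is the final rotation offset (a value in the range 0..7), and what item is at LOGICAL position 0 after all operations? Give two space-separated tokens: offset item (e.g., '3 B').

After op 1 (rotate(-1)): offset=7, physical=[A,B,C,D,E,F,G,H], logical=[H,A,B,C,D,E,F,G]
After op 2 (rotate(+3)): offset=2, physical=[A,B,C,D,E,F,G,H], logical=[C,D,E,F,G,H,A,B]
After op 3 (swap(7, 1)): offset=2, physical=[A,D,C,B,E,F,G,H], logical=[C,B,E,F,G,H,A,D]
After op 4 (replace(0, 'j')): offset=2, physical=[A,D,j,B,E,F,G,H], logical=[j,B,E,F,G,H,A,D]
After op 5 (swap(6, 2)): offset=2, physical=[E,D,j,B,A,F,G,H], logical=[j,B,A,F,G,H,E,D]
After op 6 (rotate(+2)): offset=4, physical=[E,D,j,B,A,F,G,H], logical=[A,F,G,H,E,D,j,B]
After op 7 (rotate(-3)): offset=1, physical=[E,D,j,B,A,F,G,H], logical=[D,j,B,A,F,G,H,E]
After op 8 (replace(4, 'j')): offset=1, physical=[E,D,j,B,A,j,G,H], logical=[D,j,B,A,j,G,H,E]

Answer: 1 D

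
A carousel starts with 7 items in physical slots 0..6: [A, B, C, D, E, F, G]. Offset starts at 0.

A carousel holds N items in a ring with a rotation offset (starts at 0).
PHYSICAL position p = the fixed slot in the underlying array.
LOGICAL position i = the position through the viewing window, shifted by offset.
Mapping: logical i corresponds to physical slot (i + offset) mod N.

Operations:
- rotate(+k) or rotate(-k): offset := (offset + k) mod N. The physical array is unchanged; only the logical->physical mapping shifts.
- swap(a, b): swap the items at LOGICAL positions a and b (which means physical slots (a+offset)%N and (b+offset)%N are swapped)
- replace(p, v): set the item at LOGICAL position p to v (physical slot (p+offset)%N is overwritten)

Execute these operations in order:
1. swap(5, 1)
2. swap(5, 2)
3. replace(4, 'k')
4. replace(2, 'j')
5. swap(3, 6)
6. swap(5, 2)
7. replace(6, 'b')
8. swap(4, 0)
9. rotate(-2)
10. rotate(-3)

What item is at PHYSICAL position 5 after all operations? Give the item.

Answer: j

Derivation:
After op 1 (swap(5, 1)): offset=0, physical=[A,F,C,D,E,B,G], logical=[A,F,C,D,E,B,G]
After op 2 (swap(5, 2)): offset=0, physical=[A,F,B,D,E,C,G], logical=[A,F,B,D,E,C,G]
After op 3 (replace(4, 'k')): offset=0, physical=[A,F,B,D,k,C,G], logical=[A,F,B,D,k,C,G]
After op 4 (replace(2, 'j')): offset=0, physical=[A,F,j,D,k,C,G], logical=[A,F,j,D,k,C,G]
After op 5 (swap(3, 6)): offset=0, physical=[A,F,j,G,k,C,D], logical=[A,F,j,G,k,C,D]
After op 6 (swap(5, 2)): offset=0, physical=[A,F,C,G,k,j,D], logical=[A,F,C,G,k,j,D]
After op 7 (replace(6, 'b')): offset=0, physical=[A,F,C,G,k,j,b], logical=[A,F,C,G,k,j,b]
After op 8 (swap(4, 0)): offset=0, physical=[k,F,C,G,A,j,b], logical=[k,F,C,G,A,j,b]
After op 9 (rotate(-2)): offset=5, physical=[k,F,C,G,A,j,b], logical=[j,b,k,F,C,G,A]
After op 10 (rotate(-3)): offset=2, physical=[k,F,C,G,A,j,b], logical=[C,G,A,j,b,k,F]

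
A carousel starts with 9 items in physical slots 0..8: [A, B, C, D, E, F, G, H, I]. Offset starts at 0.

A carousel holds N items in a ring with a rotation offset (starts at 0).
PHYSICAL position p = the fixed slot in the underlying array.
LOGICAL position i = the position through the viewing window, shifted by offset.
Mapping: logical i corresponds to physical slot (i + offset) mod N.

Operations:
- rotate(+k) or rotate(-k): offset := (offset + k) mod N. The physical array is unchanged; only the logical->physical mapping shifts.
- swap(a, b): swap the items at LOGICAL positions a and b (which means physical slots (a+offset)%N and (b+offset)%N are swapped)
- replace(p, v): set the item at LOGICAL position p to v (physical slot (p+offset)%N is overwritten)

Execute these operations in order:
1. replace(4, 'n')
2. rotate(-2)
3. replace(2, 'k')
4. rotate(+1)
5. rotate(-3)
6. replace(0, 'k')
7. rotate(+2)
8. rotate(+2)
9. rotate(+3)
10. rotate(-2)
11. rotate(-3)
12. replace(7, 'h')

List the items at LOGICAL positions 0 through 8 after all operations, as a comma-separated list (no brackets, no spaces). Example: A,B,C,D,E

Answer: H,I,k,B,C,D,n,h,G

Derivation:
After op 1 (replace(4, 'n')): offset=0, physical=[A,B,C,D,n,F,G,H,I], logical=[A,B,C,D,n,F,G,H,I]
After op 2 (rotate(-2)): offset=7, physical=[A,B,C,D,n,F,G,H,I], logical=[H,I,A,B,C,D,n,F,G]
After op 3 (replace(2, 'k')): offset=7, physical=[k,B,C,D,n,F,G,H,I], logical=[H,I,k,B,C,D,n,F,G]
After op 4 (rotate(+1)): offset=8, physical=[k,B,C,D,n,F,G,H,I], logical=[I,k,B,C,D,n,F,G,H]
After op 5 (rotate(-3)): offset=5, physical=[k,B,C,D,n,F,G,H,I], logical=[F,G,H,I,k,B,C,D,n]
After op 6 (replace(0, 'k')): offset=5, physical=[k,B,C,D,n,k,G,H,I], logical=[k,G,H,I,k,B,C,D,n]
After op 7 (rotate(+2)): offset=7, physical=[k,B,C,D,n,k,G,H,I], logical=[H,I,k,B,C,D,n,k,G]
After op 8 (rotate(+2)): offset=0, physical=[k,B,C,D,n,k,G,H,I], logical=[k,B,C,D,n,k,G,H,I]
After op 9 (rotate(+3)): offset=3, physical=[k,B,C,D,n,k,G,H,I], logical=[D,n,k,G,H,I,k,B,C]
After op 10 (rotate(-2)): offset=1, physical=[k,B,C,D,n,k,G,H,I], logical=[B,C,D,n,k,G,H,I,k]
After op 11 (rotate(-3)): offset=7, physical=[k,B,C,D,n,k,G,H,I], logical=[H,I,k,B,C,D,n,k,G]
After op 12 (replace(7, 'h')): offset=7, physical=[k,B,C,D,n,h,G,H,I], logical=[H,I,k,B,C,D,n,h,G]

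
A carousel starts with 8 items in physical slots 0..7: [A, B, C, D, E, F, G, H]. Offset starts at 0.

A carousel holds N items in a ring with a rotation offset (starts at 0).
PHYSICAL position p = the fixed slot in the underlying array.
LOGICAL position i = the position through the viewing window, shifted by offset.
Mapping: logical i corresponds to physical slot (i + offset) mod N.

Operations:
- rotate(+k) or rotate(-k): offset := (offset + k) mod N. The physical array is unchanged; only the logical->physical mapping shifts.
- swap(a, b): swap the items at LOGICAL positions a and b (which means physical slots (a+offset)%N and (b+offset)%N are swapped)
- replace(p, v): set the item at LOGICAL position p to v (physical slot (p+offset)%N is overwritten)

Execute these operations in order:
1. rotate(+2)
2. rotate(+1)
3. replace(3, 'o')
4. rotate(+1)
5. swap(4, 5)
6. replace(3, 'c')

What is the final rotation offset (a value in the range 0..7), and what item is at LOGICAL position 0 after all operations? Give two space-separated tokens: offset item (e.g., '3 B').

After op 1 (rotate(+2)): offset=2, physical=[A,B,C,D,E,F,G,H], logical=[C,D,E,F,G,H,A,B]
After op 2 (rotate(+1)): offset=3, physical=[A,B,C,D,E,F,G,H], logical=[D,E,F,G,H,A,B,C]
After op 3 (replace(3, 'o')): offset=3, physical=[A,B,C,D,E,F,o,H], logical=[D,E,F,o,H,A,B,C]
After op 4 (rotate(+1)): offset=4, physical=[A,B,C,D,E,F,o,H], logical=[E,F,o,H,A,B,C,D]
After op 5 (swap(4, 5)): offset=4, physical=[B,A,C,D,E,F,o,H], logical=[E,F,o,H,B,A,C,D]
After op 6 (replace(3, 'c')): offset=4, physical=[B,A,C,D,E,F,o,c], logical=[E,F,o,c,B,A,C,D]

Answer: 4 E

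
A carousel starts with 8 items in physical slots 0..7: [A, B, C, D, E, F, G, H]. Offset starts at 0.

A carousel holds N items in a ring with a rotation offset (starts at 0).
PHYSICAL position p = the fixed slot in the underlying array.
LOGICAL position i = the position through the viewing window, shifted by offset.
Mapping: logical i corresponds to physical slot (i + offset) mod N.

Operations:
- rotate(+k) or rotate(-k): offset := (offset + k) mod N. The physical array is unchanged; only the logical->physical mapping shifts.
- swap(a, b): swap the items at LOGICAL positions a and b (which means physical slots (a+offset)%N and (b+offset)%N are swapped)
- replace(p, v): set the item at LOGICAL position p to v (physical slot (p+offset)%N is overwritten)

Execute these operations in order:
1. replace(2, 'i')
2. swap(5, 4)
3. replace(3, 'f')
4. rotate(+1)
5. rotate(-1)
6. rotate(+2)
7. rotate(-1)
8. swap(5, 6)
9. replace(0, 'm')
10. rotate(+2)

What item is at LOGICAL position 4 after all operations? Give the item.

Answer: G

Derivation:
After op 1 (replace(2, 'i')): offset=0, physical=[A,B,i,D,E,F,G,H], logical=[A,B,i,D,E,F,G,H]
After op 2 (swap(5, 4)): offset=0, physical=[A,B,i,D,F,E,G,H], logical=[A,B,i,D,F,E,G,H]
After op 3 (replace(3, 'f')): offset=0, physical=[A,B,i,f,F,E,G,H], logical=[A,B,i,f,F,E,G,H]
After op 4 (rotate(+1)): offset=1, physical=[A,B,i,f,F,E,G,H], logical=[B,i,f,F,E,G,H,A]
After op 5 (rotate(-1)): offset=0, physical=[A,B,i,f,F,E,G,H], logical=[A,B,i,f,F,E,G,H]
After op 6 (rotate(+2)): offset=2, physical=[A,B,i,f,F,E,G,H], logical=[i,f,F,E,G,H,A,B]
After op 7 (rotate(-1)): offset=1, physical=[A,B,i,f,F,E,G,H], logical=[B,i,f,F,E,G,H,A]
After op 8 (swap(5, 6)): offset=1, physical=[A,B,i,f,F,E,H,G], logical=[B,i,f,F,E,H,G,A]
After op 9 (replace(0, 'm')): offset=1, physical=[A,m,i,f,F,E,H,G], logical=[m,i,f,F,E,H,G,A]
After op 10 (rotate(+2)): offset=3, physical=[A,m,i,f,F,E,H,G], logical=[f,F,E,H,G,A,m,i]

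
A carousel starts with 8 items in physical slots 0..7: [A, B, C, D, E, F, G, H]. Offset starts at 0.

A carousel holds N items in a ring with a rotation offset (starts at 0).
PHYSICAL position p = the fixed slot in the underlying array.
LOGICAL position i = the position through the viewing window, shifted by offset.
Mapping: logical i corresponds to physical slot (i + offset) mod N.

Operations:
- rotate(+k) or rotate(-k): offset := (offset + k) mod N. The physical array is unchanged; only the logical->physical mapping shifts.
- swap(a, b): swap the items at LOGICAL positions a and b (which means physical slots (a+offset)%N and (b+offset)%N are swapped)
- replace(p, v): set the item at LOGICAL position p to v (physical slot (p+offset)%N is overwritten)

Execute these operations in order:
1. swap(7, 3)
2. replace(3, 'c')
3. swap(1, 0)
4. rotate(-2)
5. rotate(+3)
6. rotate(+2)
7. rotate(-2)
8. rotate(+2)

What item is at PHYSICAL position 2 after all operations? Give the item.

After op 1 (swap(7, 3)): offset=0, physical=[A,B,C,H,E,F,G,D], logical=[A,B,C,H,E,F,G,D]
After op 2 (replace(3, 'c')): offset=0, physical=[A,B,C,c,E,F,G,D], logical=[A,B,C,c,E,F,G,D]
After op 3 (swap(1, 0)): offset=0, physical=[B,A,C,c,E,F,G,D], logical=[B,A,C,c,E,F,G,D]
After op 4 (rotate(-2)): offset=6, physical=[B,A,C,c,E,F,G,D], logical=[G,D,B,A,C,c,E,F]
After op 5 (rotate(+3)): offset=1, physical=[B,A,C,c,E,F,G,D], logical=[A,C,c,E,F,G,D,B]
After op 6 (rotate(+2)): offset=3, physical=[B,A,C,c,E,F,G,D], logical=[c,E,F,G,D,B,A,C]
After op 7 (rotate(-2)): offset=1, physical=[B,A,C,c,E,F,G,D], logical=[A,C,c,E,F,G,D,B]
After op 8 (rotate(+2)): offset=3, physical=[B,A,C,c,E,F,G,D], logical=[c,E,F,G,D,B,A,C]

Answer: C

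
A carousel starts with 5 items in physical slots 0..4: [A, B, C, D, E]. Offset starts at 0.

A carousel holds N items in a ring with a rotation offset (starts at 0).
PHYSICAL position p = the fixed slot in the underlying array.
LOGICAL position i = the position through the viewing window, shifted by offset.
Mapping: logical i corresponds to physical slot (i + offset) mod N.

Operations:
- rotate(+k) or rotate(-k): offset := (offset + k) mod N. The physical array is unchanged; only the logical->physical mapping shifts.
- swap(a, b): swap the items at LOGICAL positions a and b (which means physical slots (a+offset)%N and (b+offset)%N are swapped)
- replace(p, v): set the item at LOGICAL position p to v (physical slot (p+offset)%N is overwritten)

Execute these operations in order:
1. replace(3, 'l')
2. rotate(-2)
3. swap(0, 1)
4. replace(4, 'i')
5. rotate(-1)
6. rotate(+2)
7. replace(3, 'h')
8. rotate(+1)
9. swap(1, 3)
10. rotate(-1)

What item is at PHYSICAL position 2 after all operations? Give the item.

Answer: h

Derivation:
After op 1 (replace(3, 'l')): offset=0, physical=[A,B,C,l,E], logical=[A,B,C,l,E]
After op 2 (rotate(-2)): offset=3, physical=[A,B,C,l,E], logical=[l,E,A,B,C]
After op 3 (swap(0, 1)): offset=3, physical=[A,B,C,E,l], logical=[E,l,A,B,C]
After op 4 (replace(4, 'i')): offset=3, physical=[A,B,i,E,l], logical=[E,l,A,B,i]
After op 5 (rotate(-1)): offset=2, physical=[A,B,i,E,l], logical=[i,E,l,A,B]
After op 6 (rotate(+2)): offset=4, physical=[A,B,i,E,l], logical=[l,A,B,i,E]
After op 7 (replace(3, 'h')): offset=4, physical=[A,B,h,E,l], logical=[l,A,B,h,E]
After op 8 (rotate(+1)): offset=0, physical=[A,B,h,E,l], logical=[A,B,h,E,l]
After op 9 (swap(1, 3)): offset=0, physical=[A,E,h,B,l], logical=[A,E,h,B,l]
After op 10 (rotate(-1)): offset=4, physical=[A,E,h,B,l], logical=[l,A,E,h,B]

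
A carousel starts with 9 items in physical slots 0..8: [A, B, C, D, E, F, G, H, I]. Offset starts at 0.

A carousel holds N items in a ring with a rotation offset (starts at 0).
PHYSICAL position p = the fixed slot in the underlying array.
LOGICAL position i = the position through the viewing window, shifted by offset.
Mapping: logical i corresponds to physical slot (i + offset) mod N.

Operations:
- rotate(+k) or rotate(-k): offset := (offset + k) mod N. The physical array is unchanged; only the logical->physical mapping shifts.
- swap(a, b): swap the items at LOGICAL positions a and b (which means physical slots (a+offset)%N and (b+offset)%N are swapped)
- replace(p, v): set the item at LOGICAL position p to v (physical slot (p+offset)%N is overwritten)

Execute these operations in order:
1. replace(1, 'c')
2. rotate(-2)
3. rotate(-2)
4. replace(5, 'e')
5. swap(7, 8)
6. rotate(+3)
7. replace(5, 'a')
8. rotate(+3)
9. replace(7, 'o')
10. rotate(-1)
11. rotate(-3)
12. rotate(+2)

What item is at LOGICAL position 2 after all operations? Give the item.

Answer: C

Derivation:
After op 1 (replace(1, 'c')): offset=0, physical=[A,c,C,D,E,F,G,H,I], logical=[A,c,C,D,E,F,G,H,I]
After op 2 (rotate(-2)): offset=7, physical=[A,c,C,D,E,F,G,H,I], logical=[H,I,A,c,C,D,E,F,G]
After op 3 (rotate(-2)): offset=5, physical=[A,c,C,D,E,F,G,H,I], logical=[F,G,H,I,A,c,C,D,E]
After op 4 (replace(5, 'e')): offset=5, physical=[A,e,C,D,E,F,G,H,I], logical=[F,G,H,I,A,e,C,D,E]
After op 5 (swap(7, 8)): offset=5, physical=[A,e,C,E,D,F,G,H,I], logical=[F,G,H,I,A,e,C,E,D]
After op 6 (rotate(+3)): offset=8, physical=[A,e,C,E,D,F,G,H,I], logical=[I,A,e,C,E,D,F,G,H]
After op 7 (replace(5, 'a')): offset=8, physical=[A,e,C,E,a,F,G,H,I], logical=[I,A,e,C,E,a,F,G,H]
After op 8 (rotate(+3)): offset=2, physical=[A,e,C,E,a,F,G,H,I], logical=[C,E,a,F,G,H,I,A,e]
After op 9 (replace(7, 'o')): offset=2, physical=[o,e,C,E,a,F,G,H,I], logical=[C,E,a,F,G,H,I,o,e]
After op 10 (rotate(-1)): offset=1, physical=[o,e,C,E,a,F,G,H,I], logical=[e,C,E,a,F,G,H,I,o]
After op 11 (rotate(-3)): offset=7, physical=[o,e,C,E,a,F,G,H,I], logical=[H,I,o,e,C,E,a,F,G]
After op 12 (rotate(+2)): offset=0, physical=[o,e,C,E,a,F,G,H,I], logical=[o,e,C,E,a,F,G,H,I]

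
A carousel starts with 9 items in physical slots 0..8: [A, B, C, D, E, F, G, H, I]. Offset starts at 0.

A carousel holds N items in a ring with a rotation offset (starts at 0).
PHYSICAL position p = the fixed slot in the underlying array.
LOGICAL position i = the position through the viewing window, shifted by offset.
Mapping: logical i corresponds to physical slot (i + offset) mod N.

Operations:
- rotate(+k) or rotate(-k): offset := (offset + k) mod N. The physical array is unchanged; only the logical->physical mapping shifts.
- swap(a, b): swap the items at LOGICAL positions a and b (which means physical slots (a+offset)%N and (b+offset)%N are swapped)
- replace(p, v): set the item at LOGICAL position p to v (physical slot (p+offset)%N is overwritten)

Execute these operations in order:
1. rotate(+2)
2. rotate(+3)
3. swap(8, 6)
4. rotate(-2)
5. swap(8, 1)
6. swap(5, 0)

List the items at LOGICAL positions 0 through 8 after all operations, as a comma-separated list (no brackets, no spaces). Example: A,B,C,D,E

After op 1 (rotate(+2)): offset=2, physical=[A,B,C,D,E,F,G,H,I], logical=[C,D,E,F,G,H,I,A,B]
After op 2 (rotate(+3)): offset=5, physical=[A,B,C,D,E,F,G,H,I], logical=[F,G,H,I,A,B,C,D,E]
After op 3 (swap(8, 6)): offset=5, physical=[A,B,E,D,C,F,G,H,I], logical=[F,G,H,I,A,B,E,D,C]
After op 4 (rotate(-2)): offset=3, physical=[A,B,E,D,C,F,G,H,I], logical=[D,C,F,G,H,I,A,B,E]
After op 5 (swap(8, 1)): offset=3, physical=[A,B,C,D,E,F,G,H,I], logical=[D,E,F,G,H,I,A,B,C]
After op 6 (swap(5, 0)): offset=3, physical=[A,B,C,I,E,F,G,H,D], logical=[I,E,F,G,H,D,A,B,C]

Answer: I,E,F,G,H,D,A,B,C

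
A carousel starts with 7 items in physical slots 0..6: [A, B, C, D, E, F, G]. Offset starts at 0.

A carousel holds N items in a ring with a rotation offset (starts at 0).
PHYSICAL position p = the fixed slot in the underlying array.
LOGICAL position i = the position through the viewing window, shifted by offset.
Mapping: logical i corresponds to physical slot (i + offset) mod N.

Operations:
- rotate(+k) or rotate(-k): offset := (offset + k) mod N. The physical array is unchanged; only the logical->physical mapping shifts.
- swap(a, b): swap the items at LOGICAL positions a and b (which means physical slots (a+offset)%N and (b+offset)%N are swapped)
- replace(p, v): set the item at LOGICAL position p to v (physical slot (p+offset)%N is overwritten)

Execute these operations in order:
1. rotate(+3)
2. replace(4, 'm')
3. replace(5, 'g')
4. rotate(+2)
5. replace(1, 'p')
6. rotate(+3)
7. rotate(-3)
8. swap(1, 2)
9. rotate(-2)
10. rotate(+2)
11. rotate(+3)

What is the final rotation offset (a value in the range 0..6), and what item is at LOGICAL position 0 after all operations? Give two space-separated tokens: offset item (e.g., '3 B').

Answer: 1 g

Derivation:
After op 1 (rotate(+3)): offset=3, physical=[A,B,C,D,E,F,G], logical=[D,E,F,G,A,B,C]
After op 2 (replace(4, 'm')): offset=3, physical=[m,B,C,D,E,F,G], logical=[D,E,F,G,m,B,C]
After op 3 (replace(5, 'g')): offset=3, physical=[m,g,C,D,E,F,G], logical=[D,E,F,G,m,g,C]
After op 4 (rotate(+2)): offset=5, physical=[m,g,C,D,E,F,G], logical=[F,G,m,g,C,D,E]
After op 5 (replace(1, 'p')): offset=5, physical=[m,g,C,D,E,F,p], logical=[F,p,m,g,C,D,E]
After op 6 (rotate(+3)): offset=1, physical=[m,g,C,D,E,F,p], logical=[g,C,D,E,F,p,m]
After op 7 (rotate(-3)): offset=5, physical=[m,g,C,D,E,F,p], logical=[F,p,m,g,C,D,E]
After op 8 (swap(1, 2)): offset=5, physical=[p,g,C,D,E,F,m], logical=[F,m,p,g,C,D,E]
After op 9 (rotate(-2)): offset=3, physical=[p,g,C,D,E,F,m], logical=[D,E,F,m,p,g,C]
After op 10 (rotate(+2)): offset=5, physical=[p,g,C,D,E,F,m], logical=[F,m,p,g,C,D,E]
After op 11 (rotate(+3)): offset=1, physical=[p,g,C,D,E,F,m], logical=[g,C,D,E,F,m,p]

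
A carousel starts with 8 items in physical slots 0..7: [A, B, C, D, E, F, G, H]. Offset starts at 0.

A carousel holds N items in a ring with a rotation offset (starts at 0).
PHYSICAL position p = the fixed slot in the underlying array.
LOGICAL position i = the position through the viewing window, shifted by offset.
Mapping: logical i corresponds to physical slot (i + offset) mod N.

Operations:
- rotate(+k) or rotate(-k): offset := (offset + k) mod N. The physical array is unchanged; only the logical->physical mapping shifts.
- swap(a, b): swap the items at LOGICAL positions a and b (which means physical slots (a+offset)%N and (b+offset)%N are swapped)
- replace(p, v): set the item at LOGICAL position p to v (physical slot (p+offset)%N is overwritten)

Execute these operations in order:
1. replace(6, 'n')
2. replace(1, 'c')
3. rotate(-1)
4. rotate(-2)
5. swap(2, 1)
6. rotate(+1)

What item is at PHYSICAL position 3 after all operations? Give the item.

Answer: D

Derivation:
After op 1 (replace(6, 'n')): offset=0, physical=[A,B,C,D,E,F,n,H], logical=[A,B,C,D,E,F,n,H]
After op 2 (replace(1, 'c')): offset=0, physical=[A,c,C,D,E,F,n,H], logical=[A,c,C,D,E,F,n,H]
After op 3 (rotate(-1)): offset=7, physical=[A,c,C,D,E,F,n,H], logical=[H,A,c,C,D,E,F,n]
After op 4 (rotate(-2)): offset=5, physical=[A,c,C,D,E,F,n,H], logical=[F,n,H,A,c,C,D,E]
After op 5 (swap(2, 1)): offset=5, physical=[A,c,C,D,E,F,H,n], logical=[F,H,n,A,c,C,D,E]
After op 6 (rotate(+1)): offset=6, physical=[A,c,C,D,E,F,H,n], logical=[H,n,A,c,C,D,E,F]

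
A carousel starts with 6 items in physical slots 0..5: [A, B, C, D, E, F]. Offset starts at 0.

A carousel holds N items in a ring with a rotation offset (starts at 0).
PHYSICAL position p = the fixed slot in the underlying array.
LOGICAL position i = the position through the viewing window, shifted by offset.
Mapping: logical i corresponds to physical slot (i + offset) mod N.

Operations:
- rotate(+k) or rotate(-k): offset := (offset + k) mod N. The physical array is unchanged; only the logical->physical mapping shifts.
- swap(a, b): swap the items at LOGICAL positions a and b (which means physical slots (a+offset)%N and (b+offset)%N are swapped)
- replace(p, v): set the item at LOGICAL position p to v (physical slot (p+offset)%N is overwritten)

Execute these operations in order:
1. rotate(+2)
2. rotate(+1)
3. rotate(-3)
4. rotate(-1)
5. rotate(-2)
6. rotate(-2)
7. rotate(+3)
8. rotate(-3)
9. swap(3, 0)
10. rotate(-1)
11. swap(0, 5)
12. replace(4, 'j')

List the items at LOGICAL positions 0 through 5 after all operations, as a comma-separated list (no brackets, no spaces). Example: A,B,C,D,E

Answer: F,E,C,D,j,A

Derivation:
After op 1 (rotate(+2)): offset=2, physical=[A,B,C,D,E,F], logical=[C,D,E,F,A,B]
After op 2 (rotate(+1)): offset=3, physical=[A,B,C,D,E,F], logical=[D,E,F,A,B,C]
After op 3 (rotate(-3)): offset=0, physical=[A,B,C,D,E,F], logical=[A,B,C,D,E,F]
After op 4 (rotate(-1)): offset=5, physical=[A,B,C,D,E,F], logical=[F,A,B,C,D,E]
After op 5 (rotate(-2)): offset=3, physical=[A,B,C,D,E,F], logical=[D,E,F,A,B,C]
After op 6 (rotate(-2)): offset=1, physical=[A,B,C,D,E,F], logical=[B,C,D,E,F,A]
After op 7 (rotate(+3)): offset=4, physical=[A,B,C,D,E,F], logical=[E,F,A,B,C,D]
After op 8 (rotate(-3)): offset=1, physical=[A,B,C,D,E,F], logical=[B,C,D,E,F,A]
After op 9 (swap(3, 0)): offset=1, physical=[A,E,C,D,B,F], logical=[E,C,D,B,F,A]
After op 10 (rotate(-1)): offset=0, physical=[A,E,C,D,B,F], logical=[A,E,C,D,B,F]
After op 11 (swap(0, 5)): offset=0, physical=[F,E,C,D,B,A], logical=[F,E,C,D,B,A]
After op 12 (replace(4, 'j')): offset=0, physical=[F,E,C,D,j,A], logical=[F,E,C,D,j,A]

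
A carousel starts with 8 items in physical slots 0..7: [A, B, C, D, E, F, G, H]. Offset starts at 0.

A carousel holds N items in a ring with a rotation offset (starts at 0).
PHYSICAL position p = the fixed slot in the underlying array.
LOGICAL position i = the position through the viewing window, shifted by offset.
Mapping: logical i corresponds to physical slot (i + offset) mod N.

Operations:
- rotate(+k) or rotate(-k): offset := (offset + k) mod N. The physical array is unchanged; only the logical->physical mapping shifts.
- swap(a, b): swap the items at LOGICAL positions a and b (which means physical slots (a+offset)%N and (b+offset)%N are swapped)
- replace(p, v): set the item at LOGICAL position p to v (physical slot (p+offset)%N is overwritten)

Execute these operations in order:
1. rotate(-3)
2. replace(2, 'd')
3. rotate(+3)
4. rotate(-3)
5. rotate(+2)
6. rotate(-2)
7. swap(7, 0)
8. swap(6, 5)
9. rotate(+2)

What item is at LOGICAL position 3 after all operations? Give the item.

After op 1 (rotate(-3)): offset=5, physical=[A,B,C,D,E,F,G,H], logical=[F,G,H,A,B,C,D,E]
After op 2 (replace(2, 'd')): offset=5, physical=[A,B,C,D,E,F,G,d], logical=[F,G,d,A,B,C,D,E]
After op 3 (rotate(+3)): offset=0, physical=[A,B,C,D,E,F,G,d], logical=[A,B,C,D,E,F,G,d]
After op 4 (rotate(-3)): offset=5, physical=[A,B,C,D,E,F,G,d], logical=[F,G,d,A,B,C,D,E]
After op 5 (rotate(+2)): offset=7, physical=[A,B,C,D,E,F,G,d], logical=[d,A,B,C,D,E,F,G]
After op 6 (rotate(-2)): offset=5, physical=[A,B,C,D,E,F,G,d], logical=[F,G,d,A,B,C,D,E]
After op 7 (swap(7, 0)): offset=5, physical=[A,B,C,D,F,E,G,d], logical=[E,G,d,A,B,C,D,F]
After op 8 (swap(6, 5)): offset=5, physical=[A,B,D,C,F,E,G,d], logical=[E,G,d,A,B,D,C,F]
After op 9 (rotate(+2)): offset=7, physical=[A,B,D,C,F,E,G,d], logical=[d,A,B,D,C,F,E,G]

Answer: D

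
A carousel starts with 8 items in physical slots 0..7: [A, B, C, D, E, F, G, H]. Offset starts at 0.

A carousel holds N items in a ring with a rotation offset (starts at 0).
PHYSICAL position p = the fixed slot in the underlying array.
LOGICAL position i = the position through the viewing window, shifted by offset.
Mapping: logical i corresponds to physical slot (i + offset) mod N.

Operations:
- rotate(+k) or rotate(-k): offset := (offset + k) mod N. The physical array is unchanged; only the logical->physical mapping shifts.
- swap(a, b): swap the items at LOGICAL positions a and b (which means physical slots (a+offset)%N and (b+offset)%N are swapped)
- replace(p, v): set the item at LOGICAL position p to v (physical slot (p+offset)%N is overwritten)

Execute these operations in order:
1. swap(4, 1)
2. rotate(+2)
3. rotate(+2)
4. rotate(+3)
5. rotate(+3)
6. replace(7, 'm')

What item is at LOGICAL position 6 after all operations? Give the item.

Answer: A

Derivation:
After op 1 (swap(4, 1)): offset=0, physical=[A,E,C,D,B,F,G,H], logical=[A,E,C,D,B,F,G,H]
After op 2 (rotate(+2)): offset=2, physical=[A,E,C,D,B,F,G,H], logical=[C,D,B,F,G,H,A,E]
After op 3 (rotate(+2)): offset=4, physical=[A,E,C,D,B,F,G,H], logical=[B,F,G,H,A,E,C,D]
After op 4 (rotate(+3)): offset=7, physical=[A,E,C,D,B,F,G,H], logical=[H,A,E,C,D,B,F,G]
After op 5 (rotate(+3)): offset=2, physical=[A,E,C,D,B,F,G,H], logical=[C,D,B,F,G,H,A,E]
After op 6 (replace(7, 'm')): offset=2, physical=[A,m,C,D,B,F,G,H], logical=[C,D,B,F,G,H,A,m]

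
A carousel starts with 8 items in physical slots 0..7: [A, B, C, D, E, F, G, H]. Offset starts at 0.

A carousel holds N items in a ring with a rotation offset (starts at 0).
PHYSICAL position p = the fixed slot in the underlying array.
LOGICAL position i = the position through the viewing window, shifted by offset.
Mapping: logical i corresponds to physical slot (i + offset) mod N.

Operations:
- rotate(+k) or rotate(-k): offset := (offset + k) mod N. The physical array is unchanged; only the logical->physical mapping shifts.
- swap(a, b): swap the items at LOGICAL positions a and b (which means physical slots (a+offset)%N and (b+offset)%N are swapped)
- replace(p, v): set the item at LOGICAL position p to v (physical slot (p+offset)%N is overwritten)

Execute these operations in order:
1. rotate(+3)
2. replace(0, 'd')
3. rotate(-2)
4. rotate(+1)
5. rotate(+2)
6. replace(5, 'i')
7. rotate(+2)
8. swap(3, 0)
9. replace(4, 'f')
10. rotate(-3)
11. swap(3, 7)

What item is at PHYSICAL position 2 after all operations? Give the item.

Answer: i

Derivation:
After op 1 (rotate(+3)): offset=3, physical=[A,B,C,D,E,F,G,H], logical=[D,E,F,G,H,A,B,C]
After op 2 (replace(0, 'd')): offset=3, physical=[A,B,C,d,E,F,G,H], logical=[d,E,F,G,H,A,B,C]
After op 3 (rotate(-2)): offset=1, physical=[A,B,C,d,E,F,G,H], logical=[B,C,d,E,F,G,H,A]
After op 4 (rotate(+1)): offset=2, physical=[A,B,C,d,E,F,G,H], logical=[C,d,E,F,G,H,A,B]
After op 5 (rotate(+2)): offset=4, physical=[A,B,C,d,E,F,G,H], logical=[E,F,G,H,A,B,C,d]
After op 6 (replace(5, 'i')): offset=4, physical=[A,i,C,d,E,F,G,H], logical=[E,F,G,H,A,i,C,d]
After op 7 (rotate(+2)): offset=6, physical=[A,i,C,d,E,F,G,H], logical=[G,H,A,i,C,d,E,F]
After op 8 (swap(3, 0)): offset=6, physical=[A,G,C,d,E,F,i,H], logical=[i,H,A,G,C,d,E,F]
After op 9 (replace(4, 'f')): offset=6, physical=[A,G,f,d,E,F,i,H], logical=[i,H,A,G,f,d,E,F]
After op 10 (rotate(-3)): offset=3, physical=[A,G,f,d,E,F,i,H], logical=[d,E,F,i,H,A,G,f]
After op 11 (swap(3, 7)): offset=3, physical=[A,G,i,d,E,F,f,H], logical=[d,E,F,f,H,A,G,i]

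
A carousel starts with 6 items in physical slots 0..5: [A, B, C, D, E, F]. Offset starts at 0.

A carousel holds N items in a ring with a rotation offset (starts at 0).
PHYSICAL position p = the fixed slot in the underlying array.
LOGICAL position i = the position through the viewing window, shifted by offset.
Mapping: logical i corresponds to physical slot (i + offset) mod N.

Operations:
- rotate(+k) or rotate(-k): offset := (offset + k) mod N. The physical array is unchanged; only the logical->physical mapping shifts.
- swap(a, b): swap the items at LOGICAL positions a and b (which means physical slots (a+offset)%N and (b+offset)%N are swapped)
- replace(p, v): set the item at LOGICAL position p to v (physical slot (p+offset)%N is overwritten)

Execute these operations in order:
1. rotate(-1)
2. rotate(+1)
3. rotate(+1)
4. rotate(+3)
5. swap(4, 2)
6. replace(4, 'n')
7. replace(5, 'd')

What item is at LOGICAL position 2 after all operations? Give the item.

After op 1 (rotate(-1)): offset=5, physical=[A,B,C,D,E,F], logical=[F,A,B,C,D,E]
After op 2 (rotate(+1)): offset=0, physical=[A,B,C,D,E,F], logical=[A,B,C,D,E,F]
After op 3 (rotate(+1)): offset=1, physical=[A,B,C,D,E,F], logical=[B,C,D,E,F,A]
After op 4 (rotate(+3)): offset=4, physical=[A,B,C,D,E,F], logical=[E,F,A,B,C,D]
After op 5 (swap(4, 2)): offset=4, physical=[C,B,A,D,E,F], logical=[E,F,C,B,A,D]
After op 6 (replace(4, 'n')): offset=4, physical=[C,B,n,D,E,F], logical=[E,F,C,B,n,D]
After op 7 (replace(5, 'd')): offset=4, physical=[C,B,n,d,E,F], logical=[E,F,C,B,n,d]

Answer: C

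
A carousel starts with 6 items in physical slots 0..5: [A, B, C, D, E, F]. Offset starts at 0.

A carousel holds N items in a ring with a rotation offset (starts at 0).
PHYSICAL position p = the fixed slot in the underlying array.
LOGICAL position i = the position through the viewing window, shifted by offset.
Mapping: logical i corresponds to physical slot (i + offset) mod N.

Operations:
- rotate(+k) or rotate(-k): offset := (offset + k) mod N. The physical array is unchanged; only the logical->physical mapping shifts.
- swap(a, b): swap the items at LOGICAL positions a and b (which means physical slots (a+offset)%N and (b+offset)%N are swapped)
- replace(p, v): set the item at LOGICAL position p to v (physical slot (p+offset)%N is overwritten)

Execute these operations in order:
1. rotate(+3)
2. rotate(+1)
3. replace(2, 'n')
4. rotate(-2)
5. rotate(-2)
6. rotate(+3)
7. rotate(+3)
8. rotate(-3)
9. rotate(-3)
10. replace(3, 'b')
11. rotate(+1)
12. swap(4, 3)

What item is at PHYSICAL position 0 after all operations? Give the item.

Answer: n

Derivation:
After op 1 (rotate(+3)): offset=3, physical=[A,B,C,D,E,F], logical=[D,E,F,A,B,C]
After op 2 (rotate(+1)): offset=4, physical=[A,B,C,D,E,F], logical=[E,F,A,B,C,D]
After op 3 (replace(2, 'n')): offset=4, physical=[n,B,C,D,E,F], logical=[E,F,n,B,C,D]
After op 4 (rotate(-2)): offset=2, physical=[n,B,C,D,E,F], logical=[C,D,E,F,n,B]
After op 5 (rotate(-2)): offset=0, physical=[n,B,C,D,E,F], logical=[n,B,C,D,E,F]
After op 6 (rotate(+3)): offset=3, physical=[n,B,C,D,E,F], logical=[D,E,F,n,B,C]
After op 7 (rotate(+3)): offset=0, physical=[n,B,C,D,E,F], logical=[n,B,C,D,E,F]
After op 8 (rotate(-3)): offset=3, physical=[n,B,C,D,E,F], logical=[D,E,F,n,B,C]
After op 9 (rotate(-3)): offset=0, physical=[n,B,C,D,E,F], logical=[n,B,C,D,E,F]
After op 10 (replace(3, 'b')): offset=0, physical=[n,B,C,b,E,F], logical=[n,B,C,b,E,F]
After op 11 (rotate(+1)): offset=1, physical=[n,B,C,b,E,F], logical=[B,C,b,E,F,n]
After op 12 (swap(4, 3)): offset=1, physical=[n,B,C,b,F,E], logical=[B,C,b,F,E,n]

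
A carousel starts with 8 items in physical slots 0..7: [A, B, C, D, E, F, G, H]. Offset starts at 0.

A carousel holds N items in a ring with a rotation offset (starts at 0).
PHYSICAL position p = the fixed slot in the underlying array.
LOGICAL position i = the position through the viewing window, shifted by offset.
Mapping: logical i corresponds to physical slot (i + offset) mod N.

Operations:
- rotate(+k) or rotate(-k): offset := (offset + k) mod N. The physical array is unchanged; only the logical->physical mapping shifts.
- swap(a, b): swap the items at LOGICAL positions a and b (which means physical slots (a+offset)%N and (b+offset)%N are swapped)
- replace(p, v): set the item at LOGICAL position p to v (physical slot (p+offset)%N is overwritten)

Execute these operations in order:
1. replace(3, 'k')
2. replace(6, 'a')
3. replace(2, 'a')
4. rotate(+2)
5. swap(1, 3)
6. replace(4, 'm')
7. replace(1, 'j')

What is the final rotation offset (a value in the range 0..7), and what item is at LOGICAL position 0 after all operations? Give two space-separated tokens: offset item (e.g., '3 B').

After op 1 (replace(3, 'k')): offset=0, physical=[A,B,C,k,E,F,G,H], logical=[A,B,C,k,E,F,G,H]
After op 2 (replace(6, 'a')): offset=0, physical=[A,B,C,k,E,F,a,H], logical=[A,B,C,k,E,F,a,H]
After op 3 (replace(2, 'a')): offset=0, physical=[A,B,a,k,E,F,a,H], logical=[A,B,a,k,E,F,a,H]
After op 4 (rotate(+2)): offset=2, physical=[A,B,a,k,E,F,a,H], logical=[a,k,E,F,a,H,A,B]
After op 5 (swap(1, 3)): offset=2, physical=[A,B,a,F,E,k,a,H], logical=[a,F,E,k,a,H,A,B]
After op 6 (replace(4, 'm')): offset=2, physical=[A,B,a,F,E,k,m,H], logical=[a,F,E,k,m,H,A,B]
After op 7 (replace(1, 'j')): offset=2, physical=[A,B,a,j,E,k,m,H], logical=[a,j,E,k,m,H,A,B]

Answer: 2 a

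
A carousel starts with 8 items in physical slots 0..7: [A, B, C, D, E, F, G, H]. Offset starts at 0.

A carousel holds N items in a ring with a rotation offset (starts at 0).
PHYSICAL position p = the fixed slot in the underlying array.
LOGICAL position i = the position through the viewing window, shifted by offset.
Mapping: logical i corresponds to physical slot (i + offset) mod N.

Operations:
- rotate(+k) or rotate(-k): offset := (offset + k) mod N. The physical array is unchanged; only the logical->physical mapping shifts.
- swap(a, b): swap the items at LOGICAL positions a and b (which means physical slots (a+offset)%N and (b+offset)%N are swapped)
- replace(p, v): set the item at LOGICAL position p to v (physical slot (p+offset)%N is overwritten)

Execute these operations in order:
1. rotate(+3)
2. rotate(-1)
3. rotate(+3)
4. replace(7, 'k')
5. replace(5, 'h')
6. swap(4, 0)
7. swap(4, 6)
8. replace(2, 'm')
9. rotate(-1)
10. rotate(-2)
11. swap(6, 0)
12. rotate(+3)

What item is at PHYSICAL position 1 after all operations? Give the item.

After op 1 (rotate(+3)): offset=3, physical=[A,B,C,D,E,F,G,H], logical=[D,E,F,G,H,A,B,C]
After op 2 (rotate(-1)): offset=2, physical=[A,B,C,D,E,F,G,H], logical=[C,D,E,F,G,H,A,B]
After op 3 (rotate(+3)): offset=5, physical=[A,B,C,D,E,F,G,H], logical=[F,G,H,A,B,C,D,E]
After op 4 (replace(7, 'k')): offset=5, physical=[A,B,C,D,k,F,G,H], logical=[F,G,H,A,B,C,D,k]
After op 5 (replace(5, 'h')): offset=5, physical=[A,B,h,D,k,F,G,H], logical=[F,G,H,A,B,h,D,k]
After op 6 (swap(4, 0)): offset=5, physical=[A,F,h,D,k,B,G,H], logical=[B,G,H,A,F,h,D,k]
After op 7 (swap(4, 6)): offset=5, physical=[A,D,h,F,k,B,G,H], logical=[B,G,H,A,D,h,F,k]
After op 8 (replace(2, 'm')): offset=5, physical=[A,D,h,F,k,B,G,m], logical=[B,G,m,A,D,h,F,k]
After op 9 (rotate(-1)): offset=4, physical=[A,D,h,F,k,B,G,m], logical=[k,B,G,m,A,D,h,F]
After op 10 (rotate(-2)): offset=2, physical=[A,D,h,F,k,B,G,m], logical=[h,F,k,B,G,m,A,D]
After op 11 (swap(6, 0)): offset=2, physical=[h,D,A,F,k,B,G,m], logical=[A,F,k,B,G,m,h,D]
After op 12 (rotate(+3)): offset=5, physical=[h,D,A,F,k,B,G,m], logical=[B,G,m,h,D,A,F,k]

Answer: D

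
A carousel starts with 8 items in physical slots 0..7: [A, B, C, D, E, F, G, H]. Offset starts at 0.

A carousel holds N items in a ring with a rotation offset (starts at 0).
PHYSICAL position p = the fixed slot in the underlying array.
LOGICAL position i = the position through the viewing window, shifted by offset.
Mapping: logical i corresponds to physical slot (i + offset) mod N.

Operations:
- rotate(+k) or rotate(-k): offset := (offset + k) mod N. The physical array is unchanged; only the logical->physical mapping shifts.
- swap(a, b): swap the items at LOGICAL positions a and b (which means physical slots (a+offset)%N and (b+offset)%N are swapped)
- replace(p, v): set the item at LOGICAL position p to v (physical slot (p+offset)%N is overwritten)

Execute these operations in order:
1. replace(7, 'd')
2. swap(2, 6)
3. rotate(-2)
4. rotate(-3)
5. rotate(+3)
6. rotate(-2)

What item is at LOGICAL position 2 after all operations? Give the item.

After op 1 (replace(7, 'd')): offset=0, physical=[A,B,C,D,E,F,G,d], logical=[A,B,C,D,E,F,G,d]
After op 2 (swap(2, 6)): offset=0, physical=[A,B,G,D,E,F,C,d], logical=[A,B,G,D,E,F,C,d]
After op 3 (rotate(-2)): offset=6, physical=[A,B,G,D,E,F,C,d], logical=[C,d,A,B,G,D,E,F]
After op 4 (rotate(-3)): offset=3, physical=[A,B,G,D,E,F,C,d], logical=[D,E,F,C,d,A,B,G]
After op 5 (rotate(+3)): offset=6, physical=[A,B,G,D,E,F,C,d], logical=[C,d,A,B,G,D,E,F]
After op 6 (rotate(-2)): offset=4, physical=[A,B,G,D,E,F,C,d], logical=[E,F,C,d,A,B,G,D]

Answer: C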